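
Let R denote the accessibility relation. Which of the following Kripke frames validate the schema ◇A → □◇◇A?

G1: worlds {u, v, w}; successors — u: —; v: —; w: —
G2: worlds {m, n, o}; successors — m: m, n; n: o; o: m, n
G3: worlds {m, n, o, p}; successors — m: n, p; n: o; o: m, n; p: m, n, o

G1, G2

This is the axiom for a generalized confluence (Geach) condition; its first-order frame correspondent is ∀x ∀y ∀z ((xRy ∧ xRz) → ∃w (y = w ∧ zR²w)).
G1: ✓.
G2: ✓.
G3: fails — mRp, mRn but no w with p=w and nR²w.
Valid on: G1, G2.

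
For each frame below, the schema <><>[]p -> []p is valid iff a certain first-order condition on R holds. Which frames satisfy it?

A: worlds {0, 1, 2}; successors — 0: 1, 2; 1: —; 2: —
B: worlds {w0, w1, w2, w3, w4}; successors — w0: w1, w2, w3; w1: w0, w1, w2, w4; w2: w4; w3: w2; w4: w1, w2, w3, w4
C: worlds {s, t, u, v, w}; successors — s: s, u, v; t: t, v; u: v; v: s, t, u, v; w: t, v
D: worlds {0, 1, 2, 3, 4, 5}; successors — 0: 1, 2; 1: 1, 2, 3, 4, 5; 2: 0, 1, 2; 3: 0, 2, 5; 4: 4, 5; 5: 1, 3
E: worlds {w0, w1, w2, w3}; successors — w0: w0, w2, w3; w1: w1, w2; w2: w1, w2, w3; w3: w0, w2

Frame correspondent (Sahlqvist): forall x forall y forall z ((x R^2 y & xRz) -> exists w (yRw & z = w)) — i.e. a generalized confluence (Geach) condition.
A: satisfies the condition.
B: fails — w0R²w1, w0Rw3 but no w with w1Rw and w3=w.
C: fails — sR²t, sRs but no w* with tRw* and s=w*.
D: fails — 0R²3, 0R1 but no w with 3Rw and 1=w.
E: fails — w0R²w1, w0Rw0 but no w with w1Rw and w0=w.
Valid on: A.

A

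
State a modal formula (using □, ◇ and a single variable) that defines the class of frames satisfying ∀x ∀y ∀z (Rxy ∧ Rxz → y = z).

◇s → □s

This is partial functionality; the standard corresponding axiom is CD: ◇s → □s.
Suppose ◇s→□s is valid. Take Rxy, Rxz and set V(s)={y}. Then ◇s at x, so □s at x, so s at z, i.e. z=y.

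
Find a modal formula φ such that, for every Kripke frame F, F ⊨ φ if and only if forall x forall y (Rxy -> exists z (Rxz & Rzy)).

□□p → □p

The condition is density. The C4 schema □□p → □p defines it.
Suppose □□p→□p is valid. Take Rxy and set V(p)={w : xR²w}. Then □□p at x, so □p at x, so p at y, i.e. ∃z(Rxz∧Rzy).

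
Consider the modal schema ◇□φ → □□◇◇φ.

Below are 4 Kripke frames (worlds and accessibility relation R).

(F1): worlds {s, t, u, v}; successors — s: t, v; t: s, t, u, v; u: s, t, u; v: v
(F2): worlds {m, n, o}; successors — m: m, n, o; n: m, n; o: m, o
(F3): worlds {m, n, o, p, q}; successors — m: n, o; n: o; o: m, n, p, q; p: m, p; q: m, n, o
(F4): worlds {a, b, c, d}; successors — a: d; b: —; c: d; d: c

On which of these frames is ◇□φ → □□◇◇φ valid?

(F2), (F4)

The schema corresponds to a generalized confluence (Geach) condition: ∀x ∀y ∀z ((xRy ∧ xR²z) → ∃w (yRw ∧ zR²w)).
(F1): fails — tRu, tR²v but no w with uRw and vR²w.
(F2): ✓.
(F3): fails — mRn, mR²n but no w with nRw and nR²w.
(F4): ✓.
Valid on: (F2), (F4).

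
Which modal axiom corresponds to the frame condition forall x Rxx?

A defining formula is □q → q (the T axiom).
Suppose □q→q is valid. At any x set V(q)={w : Rxw}. Then □q holds at x, so q holds at x, i.e. Rxx.

□q → q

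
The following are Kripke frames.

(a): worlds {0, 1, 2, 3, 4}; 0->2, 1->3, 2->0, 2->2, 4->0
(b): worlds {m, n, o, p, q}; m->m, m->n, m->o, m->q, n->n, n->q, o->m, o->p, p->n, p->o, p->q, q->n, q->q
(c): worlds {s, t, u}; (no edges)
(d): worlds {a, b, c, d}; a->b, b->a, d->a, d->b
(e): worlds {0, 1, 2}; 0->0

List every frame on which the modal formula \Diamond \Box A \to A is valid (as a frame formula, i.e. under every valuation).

This is the axiom for symmetry; its first-order frame correspondent is \forall x \forall y (Rxy \to Ryx).
(a): fails — R40 but not R04.
(b): fails — Rpn but not Rnp.
(c): condition met.
(d): fails — Rdb but not Rbd.
(e): condition met.

(c), (e)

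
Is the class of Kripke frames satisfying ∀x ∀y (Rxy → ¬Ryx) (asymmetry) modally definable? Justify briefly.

Not definable by any modal formula

Any modally definable frame class is closed under surjective bounded morphisms.
The 4-cycle (worlds s,t,u,v with s→t→u→v→s) is asymmetric. Mapping every world to a single reflexive point • is a surjective bounded morphism, and the reflexive point is not asymmetric (R•• but asymmetry requires ¬R••).
So no modal formula (or set of formulas) defines exactly the asymmetric frames.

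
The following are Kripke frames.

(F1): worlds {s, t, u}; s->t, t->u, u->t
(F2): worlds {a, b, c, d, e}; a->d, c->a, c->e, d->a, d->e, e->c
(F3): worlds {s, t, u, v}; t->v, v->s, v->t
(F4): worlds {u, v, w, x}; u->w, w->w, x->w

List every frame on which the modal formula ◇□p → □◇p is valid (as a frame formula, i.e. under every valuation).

The schema corresponds to convergence: ∀x ∀y ∀z (Rxy ∧ Rxz → ∃w (Ryw ∧ Rzw)).
(F1): ✓.
(F2): fails — Rce and Rca but e and a have no common successor.
(F3): fails — Rvt and Rvs but t and s have no common successor.
(F4): ✓.

(F1), (F4)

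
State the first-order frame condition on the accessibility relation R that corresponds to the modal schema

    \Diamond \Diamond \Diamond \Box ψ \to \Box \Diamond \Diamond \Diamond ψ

\forall x \forall y \forall z ((x R^3 y \wedge xRz) \to \exists w (yRw \wedge z R^3 w))

This is a Sahlqvist (Geach-type) schema ◇^3□^1ψ → □^1◇^3ψ.
Minimal-valuation argument: fix x; take any y with xR^3y and any z with xR^1z. Set V(ψ) to the set of worlds R-reachable from y in exactly 1 step. Then □^1ψ holds at y, so the antecedent holds at x; validity forces ◇^3ψ at z, giving a w with zR^3w and yR^1w.
First-order correspondent: \forall x \forall y \forall z ((x R^3 y \wedge xRz) \to \exists w (yRw \wedge z R^3 w)).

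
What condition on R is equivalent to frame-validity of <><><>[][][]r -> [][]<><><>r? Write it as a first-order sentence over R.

This is a Sahlqvist (Geach-type) schema ◇^3□^3r → □^2◇^3r.
Minimal-valuation argument: fix x; take any y with xR^3y and any z with xR^2z. Set V(r) to the set of worlds R-reachable from y in exactly 3 steps. Then □^3r holds at y, so the antecedent holds at x; validity forces ◇^3r at z, giving a w with zR^3w and yR^3w.
First-order correspondent: forall x forall y forall z ((x R^3 y & x R^2 z) -> exists w (y R^3 w & z R^3 w)).

forall x forall y forall z ((x R^3 y & x R^2 z) -> exists w (y R^3 w & z R^3 w))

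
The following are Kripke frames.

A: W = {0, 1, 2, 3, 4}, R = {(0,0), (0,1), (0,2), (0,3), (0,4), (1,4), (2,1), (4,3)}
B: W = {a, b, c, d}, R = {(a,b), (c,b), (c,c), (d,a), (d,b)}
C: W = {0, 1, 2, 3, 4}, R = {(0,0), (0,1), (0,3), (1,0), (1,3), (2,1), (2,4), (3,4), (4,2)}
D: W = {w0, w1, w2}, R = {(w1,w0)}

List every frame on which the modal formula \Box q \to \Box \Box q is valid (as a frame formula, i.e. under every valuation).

This is the axiom for transitivity; its first-order frame correspondent is \forall x \forall y \forall z (Rxy \wedge Ryz \to Rxz).
A: fails — R14 and R43 but not R13.
B: satisfies the condition.
C: fails — R10 and R01 but not R11.
D: satisfies the condition.
Valid on: B, D.

B, D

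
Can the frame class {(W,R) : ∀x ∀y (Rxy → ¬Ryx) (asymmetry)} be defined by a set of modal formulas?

Not definable by any modal formula

Modal frame validity is preserved under surjective bounded morphisms.
The 4-cycle (worlds s,t,u,v with s→t→u→v→s) is asymmetric. Mapping every world to a single reflexive point • is a surjective bounded morphism, and the reflexive point is not asymmetric (R•• but asymmetry requires ¬R••).
So no modal formula (or set of formulas) defines exactly the asymmetric frames.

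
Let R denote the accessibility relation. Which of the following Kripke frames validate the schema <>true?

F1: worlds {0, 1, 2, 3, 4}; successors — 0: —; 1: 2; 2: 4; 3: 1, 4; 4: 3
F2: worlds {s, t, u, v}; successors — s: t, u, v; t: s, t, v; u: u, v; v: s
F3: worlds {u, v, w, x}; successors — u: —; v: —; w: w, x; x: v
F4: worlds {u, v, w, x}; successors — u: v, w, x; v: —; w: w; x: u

This is the axiom for seriality; its first-order frame correspondent is forall x exists y Rxy.
F1: fails — world 0 has no successor.
F2: holds.
F3: fails — world u has no successor.
F4: fails — world v has no successor.
Valid on: F2.

F2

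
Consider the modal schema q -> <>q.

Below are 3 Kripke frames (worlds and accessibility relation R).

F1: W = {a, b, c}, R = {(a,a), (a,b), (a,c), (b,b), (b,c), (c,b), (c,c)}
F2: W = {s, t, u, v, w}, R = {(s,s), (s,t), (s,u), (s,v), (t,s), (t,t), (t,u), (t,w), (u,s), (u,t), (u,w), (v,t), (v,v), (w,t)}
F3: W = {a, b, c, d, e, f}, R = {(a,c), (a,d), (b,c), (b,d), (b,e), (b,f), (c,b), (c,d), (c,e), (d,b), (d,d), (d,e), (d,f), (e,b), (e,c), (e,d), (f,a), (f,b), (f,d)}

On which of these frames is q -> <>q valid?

F1

Frame correspondent (Sahlqvist): forall x Rxx — i.e. reflexivity.
F1: condition met.
F2: fails — world u does not see itself.
F3: fails — world a does not see itself.
Valid on: F1.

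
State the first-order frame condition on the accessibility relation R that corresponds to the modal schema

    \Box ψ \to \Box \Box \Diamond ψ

This is a Sahlqvist (Geach-type) schema ◇^0□^1ψ → □^2◇^1ψ.
Minimal-valuation argument: fix x; take any y with xR^0y and any z with xR^2z. Set V(ψ) to the set of worlds R-reachable from y in exactly 1 step. Then □^1ψ holds at y, so the antecedent holds at x; validity forces ◇^1ψ at z, giving a w with zR^1w and yR^1w.
First-order correspondent: \forall x \forall z (x R^2 z \to \exists w (xRw \wedge zRw)).

\forall x \forall z (x R^2 z \to \exists w (xRw \wedge zRw))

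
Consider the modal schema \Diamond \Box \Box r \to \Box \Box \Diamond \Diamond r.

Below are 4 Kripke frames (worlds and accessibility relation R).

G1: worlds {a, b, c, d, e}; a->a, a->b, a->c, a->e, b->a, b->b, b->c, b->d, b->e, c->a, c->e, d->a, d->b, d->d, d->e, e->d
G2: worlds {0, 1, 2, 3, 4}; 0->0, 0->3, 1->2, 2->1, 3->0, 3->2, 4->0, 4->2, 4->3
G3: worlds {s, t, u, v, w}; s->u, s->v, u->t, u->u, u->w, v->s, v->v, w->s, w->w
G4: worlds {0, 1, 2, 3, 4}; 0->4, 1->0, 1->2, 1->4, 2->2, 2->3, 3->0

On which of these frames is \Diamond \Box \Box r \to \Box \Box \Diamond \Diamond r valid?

The schema corresponds to a generalized confluence (Geach) condition: \forall x \forall y \forall z ((xRy \wedge x R^2 z) \to \exists w (y R^2 w \wedge z R^2 w)).
G1: satisfies the condition.
G2: fails — 0R3, 0R²2 but no w with 3R²w and 2R²w.
G3: fails — sRu, sR²t but no w* with uR²w* and tR²w*.
G4: fails — 1R0, 1R²2 but no w with 0R²w and 2R²w.

G1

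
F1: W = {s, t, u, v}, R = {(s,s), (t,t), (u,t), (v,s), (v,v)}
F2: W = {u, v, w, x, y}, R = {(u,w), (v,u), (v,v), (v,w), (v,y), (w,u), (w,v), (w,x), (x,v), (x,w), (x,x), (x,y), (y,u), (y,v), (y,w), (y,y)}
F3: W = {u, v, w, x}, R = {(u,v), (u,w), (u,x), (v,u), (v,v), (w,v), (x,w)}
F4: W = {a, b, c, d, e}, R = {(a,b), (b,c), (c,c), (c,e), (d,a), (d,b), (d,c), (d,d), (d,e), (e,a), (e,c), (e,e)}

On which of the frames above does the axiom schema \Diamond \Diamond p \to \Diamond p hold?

Frame correspondent (Sahlqvist): \forall x \forall y \forall z (Rxy \wedge Ryz \to Rxz) — i.e. transitivity.
F1: ✓.
F2: fails — Rxw and Rwu but not Rxu.
F3: fails — Ruv and Rvu but not Ruu.
F4: fails — Rbc and Rce but not Rbe.

F1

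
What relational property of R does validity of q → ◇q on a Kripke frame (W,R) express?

Reflexivity

This is frame-equivalent to □q → q (substitute ¬q for q and contrapose).
Suppose □q→q is valid. At any x set V(q)={w : Rxw}. Then □q holds at x, so q holds at x, i.e. Rxx.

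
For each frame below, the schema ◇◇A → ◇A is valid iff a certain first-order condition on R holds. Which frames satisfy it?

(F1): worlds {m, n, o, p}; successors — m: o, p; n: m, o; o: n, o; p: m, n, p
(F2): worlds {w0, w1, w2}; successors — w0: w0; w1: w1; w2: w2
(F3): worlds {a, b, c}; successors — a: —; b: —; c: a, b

(F2), (F3)

This is the axiom for transitivity; its first-order frame correspondent is ∀x ∀y ∀z (Rxy ∧ Ryz → Rxz).
(F1): fails — Ron and Rnm but not Rom.
(F2): ✓.
(F3): ✓.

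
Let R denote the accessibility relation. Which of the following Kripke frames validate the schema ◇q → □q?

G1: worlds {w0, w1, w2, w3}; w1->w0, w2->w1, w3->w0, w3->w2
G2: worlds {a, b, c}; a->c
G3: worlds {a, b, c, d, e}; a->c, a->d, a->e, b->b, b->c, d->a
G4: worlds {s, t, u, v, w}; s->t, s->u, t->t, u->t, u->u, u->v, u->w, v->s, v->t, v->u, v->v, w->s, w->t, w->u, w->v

This is the axiom for partial functionality; its first-order frame correspondent is ∀x ∀y ∀z (Rxy ∧ Rxz → y = z).
G1: fails — w3 sees both w0 and w2.
G2: condition met.
G3: fails — a sees both c and d.
G4: fails — s sees both t and u.
Valid on: G2.

G2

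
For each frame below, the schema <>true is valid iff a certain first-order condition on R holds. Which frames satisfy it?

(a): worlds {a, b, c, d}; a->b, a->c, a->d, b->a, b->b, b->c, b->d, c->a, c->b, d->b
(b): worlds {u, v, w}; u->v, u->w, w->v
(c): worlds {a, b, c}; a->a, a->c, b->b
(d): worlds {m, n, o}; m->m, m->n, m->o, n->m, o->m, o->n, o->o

The schema corresponds to seriality: forall x exists y Rxy.
(a): condition met.
(b): fails — world v has no successor.
(c): fails — world c has no successor.
(d): condition met.
Valid on: (a), (d).

(a), (d)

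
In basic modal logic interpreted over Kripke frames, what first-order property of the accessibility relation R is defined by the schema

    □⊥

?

This is the Ver axiom.
It corresponds to emptiness of R: ∀x ∀y ¬Rxy.

emptiness of R: ∀x ∀y ¬Rxy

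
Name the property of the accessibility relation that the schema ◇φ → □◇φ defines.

The Euclidean property

Suppose ◇φ→□◇φ is valid. Take Rxy, Rxz and set V(φ)={y}. Then ◇φ at x, so □◇φ at x, so ◇φ at z, so some w with Rzw has φ; w=y, i.e. Rzy. By symmetry of the argument, Ryz.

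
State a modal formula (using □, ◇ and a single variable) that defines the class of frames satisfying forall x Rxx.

□s → s

A defining formula is □s → s (the T axiom).
Suppose □s→s is valid. At any x set V(s)={w : Rxw}. Then □s holds at x, so s holds at x, i.e. Rxx.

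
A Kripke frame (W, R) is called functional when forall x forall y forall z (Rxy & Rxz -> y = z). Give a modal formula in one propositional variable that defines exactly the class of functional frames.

◇s → □s

This is partial functionality; the standard corresponding axiom is CD: ◇s → □s.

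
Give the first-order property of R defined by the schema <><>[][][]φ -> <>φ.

This is a Sahlqvist (Geach-type) schema ◇^2□^3φ → □^0◇^1φ.
Minimal-valuation argument: fix x; take any y with xR^2y and any z with xR^0z. Set V(φ) to the set of worlds R-reachable from y in exactly 3 steps. Then □^3φ holds at y, so the antecedent holds at x; validity forces ◇^1φ at z, giving a w with zR^1w and yR^3w.
First-order correspondent: forall x forall y (x R^2 y -> exists w (y R^3 w & xRw)).

forall x forall y (x R^2 y -> exists w (y R^3 w & xRw))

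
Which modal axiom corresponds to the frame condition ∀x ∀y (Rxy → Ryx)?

This is symmetry; the standard corresponding axiom is B: ψ → □◇ψ.
Suppose ψ→□◇ψ is valid. Take Rxy and set V(ψ)={x}. Then ψ at x, so □◇ψ at x, so ◇ψ at y, so some z with Ryz has ψ; z=x, i.e. Ryx.

ψ → □◇ψ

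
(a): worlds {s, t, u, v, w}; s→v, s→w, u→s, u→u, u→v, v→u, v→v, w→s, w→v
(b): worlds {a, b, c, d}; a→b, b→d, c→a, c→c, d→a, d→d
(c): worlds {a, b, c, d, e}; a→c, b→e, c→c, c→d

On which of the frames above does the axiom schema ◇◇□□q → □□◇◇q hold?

(a)

The schema corresponds to a generalized confluence (Geach) condition: ∀x ∀y ∀z ((xR²y ∧ xR²z) → ∃w (yR²w ∧ zR²w)).
(a): satisfies the condition.
(b): fails — cR²a, cR²c but no w with aR²w and cR²w.
(c): fails — aR²c, aR²d but no w with cR²w and dR²w.
Valid on: (a).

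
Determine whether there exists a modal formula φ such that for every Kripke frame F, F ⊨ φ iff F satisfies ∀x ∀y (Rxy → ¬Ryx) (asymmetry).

Any modally definable frame class is closed under surjective bounded morphisms.
The 4-cycle (worlds w0,w1,w2,w3 with w0→w1→w2→w3→w0) is asymmetric. Mapping every world to a single reflexive point • is a surjective bounded morphism, and the reflexive point is not asymmetric (R•• but asymmetry requires ¬R••).
Hence asymmetry is not modally definable.

Not modally definable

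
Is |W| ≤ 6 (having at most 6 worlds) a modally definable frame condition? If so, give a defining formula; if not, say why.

Not modally definable

Modal frame validity is preserved under disjoint unions.
Any modal formula valid on each of 7 disjoint one-world frames is valid on their disjoint union (validity is preserved under disjoint unions). Each one-world frame has |W|=1≤6, but the union has |W|=7.
So the class is not modally definable.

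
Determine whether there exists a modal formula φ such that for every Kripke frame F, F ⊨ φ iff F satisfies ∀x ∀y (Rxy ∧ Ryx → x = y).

Modal frame validity is preserved under surjective bounded morphisms.
The 6-cycle (worlds s,t,u,v,w,x with s→t→u→v→w→x→s) is antisymmetric. Sending even-indexed worlds to • and odd-indexed worlds to ∘ is a surjective bounded morphism onto the two-world frame with •↔∘, which is not antisymmetric.
Hence antisymmetry is not modally definable.

No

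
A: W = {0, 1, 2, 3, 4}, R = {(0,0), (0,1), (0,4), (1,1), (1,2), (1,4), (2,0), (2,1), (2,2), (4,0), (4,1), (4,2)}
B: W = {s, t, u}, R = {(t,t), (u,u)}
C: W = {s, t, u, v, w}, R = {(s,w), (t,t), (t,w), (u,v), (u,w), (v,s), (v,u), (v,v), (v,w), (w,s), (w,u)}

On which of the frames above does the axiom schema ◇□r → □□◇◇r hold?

The schema corresponds to a generalized confluence (Geach) condition: ∀x ∀y ∀z ((xRy ∧ xR²z) → ∃w (yRw ∧ zR²w)).
A: satisfies the condition.
B: satisfies the condition.
C: fails — tRt, tR²s but no w* with tRw* and sR²w*.
Valid on: A, B.

A, B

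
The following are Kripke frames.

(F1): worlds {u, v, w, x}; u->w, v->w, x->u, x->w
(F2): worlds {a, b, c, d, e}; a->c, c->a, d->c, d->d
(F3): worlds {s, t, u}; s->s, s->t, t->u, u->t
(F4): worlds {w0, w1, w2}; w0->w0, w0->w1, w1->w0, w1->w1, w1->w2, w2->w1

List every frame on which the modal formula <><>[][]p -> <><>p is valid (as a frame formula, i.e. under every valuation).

(F2), (F3), (F4)

Frame correspondent (Sahlqvist): forall x forall y (x R^2 y -> exists w (y R^2 w & x R^2 w)) — i.e. a generalized confluence (Geach) condition.
(F1): fails — xR²w but no t with wR²t and xR²t.
(F2): ✓.
(F3): ✓.
(F4): ✓.
Valid on: (F2), (F3), (F4).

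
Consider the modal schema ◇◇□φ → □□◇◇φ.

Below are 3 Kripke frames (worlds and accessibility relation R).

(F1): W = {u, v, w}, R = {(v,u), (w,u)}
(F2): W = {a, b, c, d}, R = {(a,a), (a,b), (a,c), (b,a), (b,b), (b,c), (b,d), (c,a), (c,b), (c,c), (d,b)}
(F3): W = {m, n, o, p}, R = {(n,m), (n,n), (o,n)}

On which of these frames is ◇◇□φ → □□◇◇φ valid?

(F1), (F2)

This is the axiom for a generalized confluence (Geach) condition; its first-order frame correspondent is ∀x ∀y ∀z ((xR²y ∧ xR²z) → ∃w (yRw ∧ zR²w)).
(F1): condition met.
(F2): condition met.
(F3): fails — nR²m, nR²m but no w with mRw and mR²w.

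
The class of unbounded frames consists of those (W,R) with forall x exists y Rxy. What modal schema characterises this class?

□ψ → ◇ψ

A defining formula is □ψ → ◇ψ (the D axiom).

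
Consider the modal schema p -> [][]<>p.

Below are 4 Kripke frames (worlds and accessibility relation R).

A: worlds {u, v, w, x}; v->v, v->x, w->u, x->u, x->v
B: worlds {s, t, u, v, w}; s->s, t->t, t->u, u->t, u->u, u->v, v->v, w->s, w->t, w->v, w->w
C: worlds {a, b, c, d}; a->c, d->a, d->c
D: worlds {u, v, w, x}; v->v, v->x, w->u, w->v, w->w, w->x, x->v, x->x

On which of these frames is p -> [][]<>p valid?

The schema corresponds to a generalized confluence (Geach) condition: forall x forall z (x R^2 z -> exists w (x = w & zRw)).
A: fails — vR²u but no t with v=t and uRt.
B: fails — tR²v but no w* with t=w* and vRw*.
C: fails — dR²c but no w with d=w and cRw.
D: fails — wR²u but no t with w=t and uRt.
Valid on no frame.

none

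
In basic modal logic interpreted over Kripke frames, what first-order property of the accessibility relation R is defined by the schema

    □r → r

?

This schema is the T axiom.
It corresponds to reflexivity: ∀x Rxx.

reflexivity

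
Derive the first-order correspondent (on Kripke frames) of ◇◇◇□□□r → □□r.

This is a Sahlqvist (Geach-type) schema ◇^3□^3r → □^2◇^0r.
First-order correspondent: ∀x ∀y ∀z ((xR³y ∧ xR²z) → ∃w (yR³w ∧ z = w)).

∀x ∀y ∀z ((xR³y ∧ xR²z) → ∃w (yR³w ∧ z = w))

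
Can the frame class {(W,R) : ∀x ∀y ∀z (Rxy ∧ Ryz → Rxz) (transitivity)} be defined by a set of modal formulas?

The condition is transitivity. A defining modal formula is □p → □□p.
Suppose □p→□□p is valid. Take Rxy, Ryz and set V(p)={w : Rxw}. Then □p at x, so □□p at x, so □p at y, so p at z, i.e. Rxz.

Yes, by □p → □□p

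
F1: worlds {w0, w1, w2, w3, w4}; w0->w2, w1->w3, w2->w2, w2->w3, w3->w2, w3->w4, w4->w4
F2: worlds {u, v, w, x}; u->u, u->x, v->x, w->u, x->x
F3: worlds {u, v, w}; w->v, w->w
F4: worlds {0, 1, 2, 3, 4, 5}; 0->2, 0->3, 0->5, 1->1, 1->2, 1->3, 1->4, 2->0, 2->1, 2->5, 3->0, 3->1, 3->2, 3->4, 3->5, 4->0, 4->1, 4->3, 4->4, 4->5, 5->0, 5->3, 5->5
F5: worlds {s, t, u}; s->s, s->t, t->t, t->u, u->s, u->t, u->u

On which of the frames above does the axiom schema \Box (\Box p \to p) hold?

F2, F5

Frame correspondent (Sahlqvist): \forall x \forall y (Rxy \to Ryy) — i.e. shift-reflexivity.
F1: fails — Rw1w3 but not Rw3w3.
F2: satisfies the condition.
F3: fails — Rwv but not Rvv.
F4: fails — R53 but not R33.
F5: satisfies the condition.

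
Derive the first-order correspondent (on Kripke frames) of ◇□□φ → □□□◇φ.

This is a Sahlqvist (Geach-type) schema ◇^1□^2φ → □^3◇^1φ.
First-order correspondent: ∀x ∀y ∀z ((xRy ∧ xR³z) → ∃w (yR²w ∧ zRw)).

∀x ∀y ∀z ((xRy ∧ xR³z) → ∃w (yR²w ∧ zRw))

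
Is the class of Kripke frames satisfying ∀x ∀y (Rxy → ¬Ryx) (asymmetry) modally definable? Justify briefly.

Any modally definable frame class is closed under surjective bounded morphisms.
The 5-cycle (worlds 0,1,2,3,4 with 0→1→2→3→4→0) is asymmetric. Mapping every world to a single reflexive point • is a surjective bounded morphism, and the reflexive point is not asymmetric (R•• but asymmetry requires ¬R••).
Hence asymmetry is not modally definable.

No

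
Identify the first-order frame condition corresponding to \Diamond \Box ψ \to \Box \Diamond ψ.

convergence

This is the .2 axiom.
Its frame correspondent is convergence — \forall x \forall y \forall z (Rxy \wedge Rxz \to \exists w (Ryw \wedge Rzw)).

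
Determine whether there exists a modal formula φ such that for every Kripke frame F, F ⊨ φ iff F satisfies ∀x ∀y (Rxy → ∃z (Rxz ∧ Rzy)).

Yes, by □□p → □p

Yes: it is density, defined by the C4 schema □□p → □p.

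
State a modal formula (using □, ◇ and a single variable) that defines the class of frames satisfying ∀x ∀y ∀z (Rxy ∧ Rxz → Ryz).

The condition is the Euclidean property. The 5 schema ◇ψ → □◇ψ defines it.

◇ψ → □◇ψ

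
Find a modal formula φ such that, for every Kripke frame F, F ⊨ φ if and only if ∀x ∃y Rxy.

□ψ → ◇ψ

This is seriality; the standard corresponding axiom is D: □ψ → ◇ψ.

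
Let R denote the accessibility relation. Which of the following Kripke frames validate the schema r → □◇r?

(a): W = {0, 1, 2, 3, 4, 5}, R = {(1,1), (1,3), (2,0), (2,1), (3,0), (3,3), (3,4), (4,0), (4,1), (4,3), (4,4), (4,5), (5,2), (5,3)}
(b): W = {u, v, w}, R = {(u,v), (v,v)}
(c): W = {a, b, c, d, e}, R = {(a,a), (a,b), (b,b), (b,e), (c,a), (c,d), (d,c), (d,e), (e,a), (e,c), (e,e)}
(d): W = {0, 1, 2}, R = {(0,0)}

This is the axiom for symmetry; its first-order frame correspondent is ∀x ∀y (Rxy → Ryx).
(a): fails — R45 but not R54.
(b): fails — Ruv but not Rvu.
(c): fails — Rea but not Rae.
(d): holds.
Valid on: (d).

(d)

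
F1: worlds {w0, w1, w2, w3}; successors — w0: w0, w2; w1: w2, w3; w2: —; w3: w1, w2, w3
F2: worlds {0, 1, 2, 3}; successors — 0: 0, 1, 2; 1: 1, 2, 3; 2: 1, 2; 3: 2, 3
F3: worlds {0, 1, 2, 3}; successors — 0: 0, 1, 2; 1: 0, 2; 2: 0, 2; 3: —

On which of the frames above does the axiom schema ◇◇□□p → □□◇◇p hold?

F2, F3

The schema corresponds to a generalized confluence (Geach) condition: ∀x ∀y ∀z ((xR²y ∧ xR²z) → ∃w (yR²w ∧ zR²w)).
F1: fails — w0R²w0, w0R²w2 but no w with w0R²w and w2R²w.
F2: ✓.
F3: ✓.
Valid on: F2, F3.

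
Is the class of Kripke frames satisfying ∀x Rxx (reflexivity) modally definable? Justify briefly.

This is a Sahlqvist condition; the T axiom □r → r defines it.
Suppose □r→r is valid. At any x set V(r)={w : Rxw}. Then □r holds at x, so r holds at x, i.e. Rxx.

Yes — defined by □r → r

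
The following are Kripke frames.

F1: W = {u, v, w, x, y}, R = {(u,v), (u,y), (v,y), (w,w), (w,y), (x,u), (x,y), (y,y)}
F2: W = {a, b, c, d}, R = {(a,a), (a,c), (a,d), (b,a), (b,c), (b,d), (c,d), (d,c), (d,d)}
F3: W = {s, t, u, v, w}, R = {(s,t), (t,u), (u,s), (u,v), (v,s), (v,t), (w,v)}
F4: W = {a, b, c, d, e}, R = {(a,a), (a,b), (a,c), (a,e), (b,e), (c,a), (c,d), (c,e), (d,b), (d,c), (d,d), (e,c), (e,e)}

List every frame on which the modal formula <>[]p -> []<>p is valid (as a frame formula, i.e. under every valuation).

The schema corresponds to convergence: forall x forall y forall z (Rxy & Rxz -> exists w (Ryw & Rzw)).
F1: ✓.
F2: ✓.
F3: fails — Rvt and Rvs but t and s have no common successor.
F4: fails — Rdd and Rdb but d and b have no common successor.

F1, F2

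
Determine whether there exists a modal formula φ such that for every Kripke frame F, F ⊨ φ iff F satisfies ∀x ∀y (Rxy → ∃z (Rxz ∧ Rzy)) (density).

The condition is density. A defining modal formula is □□q → □q.
Suppose □□q→□q is valid. Take Rxy and set V(q)={w : xR²w}. Then □□q at x, so □q at x, so q at y, i.e. ∃z(Rxz∧Rzy).

Definable; □□q → □q defines it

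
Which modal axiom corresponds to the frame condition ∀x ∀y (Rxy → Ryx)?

q → □◇q

The condition is symmetry. The B schema q → □◇q defines it.
Suppose q→□◇q is valid. Take Rxy and set V(q)={x}. Then q at x, so □◇q at x, so ◇q at y, so some z with Ryz has q; z=x, i.e. Ryx.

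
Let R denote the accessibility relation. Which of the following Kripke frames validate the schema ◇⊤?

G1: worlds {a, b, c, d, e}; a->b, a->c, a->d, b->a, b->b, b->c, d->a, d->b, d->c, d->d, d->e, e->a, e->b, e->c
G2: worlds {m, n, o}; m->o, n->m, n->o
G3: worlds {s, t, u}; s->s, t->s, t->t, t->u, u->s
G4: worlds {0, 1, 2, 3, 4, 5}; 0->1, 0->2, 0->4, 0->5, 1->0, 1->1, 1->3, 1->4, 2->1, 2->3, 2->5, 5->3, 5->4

This is the axiom for seriality; its first-order frame correspondent is ∀x ∃y Rxy.
G1: fails — world c has no successor.
G2: fails — world o has no successor.
G3: condition met.
G4: fails — world 3 has no successor.

G3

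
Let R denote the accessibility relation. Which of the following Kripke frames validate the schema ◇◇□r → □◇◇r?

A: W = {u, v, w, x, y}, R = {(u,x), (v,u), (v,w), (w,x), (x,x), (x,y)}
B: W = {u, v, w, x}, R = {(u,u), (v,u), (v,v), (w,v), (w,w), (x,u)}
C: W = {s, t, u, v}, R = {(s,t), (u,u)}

B, C

This is the axiom for a generalized confluence (Geach) condition; its first-order frame correspondent is ∀x ∀y ∀z ((xR²y ∧ xRz) → ∃w (yRw ∧ zR²w)).
A: fails — uR²y, uRx but no t with yRt and xR²t.
B: holds.
C: holds.
Valid on: B, C.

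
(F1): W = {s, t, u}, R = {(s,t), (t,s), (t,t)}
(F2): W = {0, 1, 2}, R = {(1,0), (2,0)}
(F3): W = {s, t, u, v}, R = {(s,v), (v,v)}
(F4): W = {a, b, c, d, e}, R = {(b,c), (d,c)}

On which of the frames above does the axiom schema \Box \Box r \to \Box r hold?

(F1), (F3)

Frame correspondent (Sahlqvist): \forall x \forall y (Rxy \to \exists z (Rxz \wedge Rzy)) — i.e. density.
(F1): satisfies the condition.
(F2): fails — R10 but no z with R1z and Rz0.
(F3): satisfies the condition.
(F4): fails — Rbc but no z with Rbz and Rzc.
Valid on: (F1), (F3).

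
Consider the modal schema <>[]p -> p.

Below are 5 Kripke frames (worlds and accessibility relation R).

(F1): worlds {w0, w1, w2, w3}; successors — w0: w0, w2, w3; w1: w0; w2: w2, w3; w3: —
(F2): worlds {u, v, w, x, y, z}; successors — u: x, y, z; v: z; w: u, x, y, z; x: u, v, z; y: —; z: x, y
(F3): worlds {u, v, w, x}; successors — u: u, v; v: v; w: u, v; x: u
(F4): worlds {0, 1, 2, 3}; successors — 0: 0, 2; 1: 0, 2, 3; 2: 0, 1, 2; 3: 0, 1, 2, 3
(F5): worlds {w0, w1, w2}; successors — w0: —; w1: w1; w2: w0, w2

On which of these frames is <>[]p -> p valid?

none

The schema corresponds to symmetry: forall x forall y (Rxy -> Ryx).
(F1): fails — Rw1w0 but not Rw0w1.
(F2): fails — Ruz but not Rzu.
(F3): fails — Ruv but not Rvu.
(F4): fails — R10 but not R01.
(F5): fails — Rw2w0 but not Rw0w2.
Valid on no frame.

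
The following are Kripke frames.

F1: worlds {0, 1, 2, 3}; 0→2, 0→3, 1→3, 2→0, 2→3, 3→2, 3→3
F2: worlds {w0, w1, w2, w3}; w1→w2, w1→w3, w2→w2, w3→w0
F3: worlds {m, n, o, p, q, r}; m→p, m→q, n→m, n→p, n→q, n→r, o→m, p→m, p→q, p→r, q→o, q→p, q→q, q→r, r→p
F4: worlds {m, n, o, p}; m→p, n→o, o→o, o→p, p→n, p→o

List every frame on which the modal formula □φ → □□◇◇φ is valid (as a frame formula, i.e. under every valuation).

F1, F4

This is the axiom for a generalized confluence (Geach) condition; its first-order frame correspondent is ∀x ∀z (xR²z → ∃w (xRw ∧ zR²w)).
F1: ✓.
F2: fails — w1R²w0 but no w with w1Rw and w0R²w.
F3: fails — oR²p but no w with oRw and pR²w.
F4: ✓.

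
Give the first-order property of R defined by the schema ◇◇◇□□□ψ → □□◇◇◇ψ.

∀x ∀y ∀z ((xR³y ∧ xR²z) → ∃w (yR³w ∧ zR³w))

This is a Sahlqvist (Geach-type) schema ◇^3□^3ψ → □^2◇^3ψ.
First-order correspondent: ∀x ∀y ∀z ((xR³y ∧ xR²z) → ∃w (yR³w ∧ zR³w)).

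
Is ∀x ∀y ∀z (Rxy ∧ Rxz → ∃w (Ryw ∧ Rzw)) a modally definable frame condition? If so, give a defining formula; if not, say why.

This is a Sahlqvist condition; the .2 axiom ◇□r → □◇r defines it.
Suppose ◇□r→□◇r is valid. Take Rxy, Rxz and set V(r)={w : Ryw}. Then □r at y so ◇□r at x, so □◇r at x, so ◇r at z, giving w with Rzw and Ryw.

Yes — defined by ◇□r → □◇r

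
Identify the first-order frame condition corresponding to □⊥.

□⊥ is valid iff no world has any successor (otherwise □⊥ fails at any world with one).

emptiness of R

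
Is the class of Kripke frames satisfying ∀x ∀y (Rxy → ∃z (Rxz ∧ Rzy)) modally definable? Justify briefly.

Definable; □□q → □q defines it

This is a Sahlqvist condition; the C4 axiom □□q → □q defines it.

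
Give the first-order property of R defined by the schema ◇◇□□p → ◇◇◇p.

This is a Sahlqvist (Geach-type) schema ◇^2□^2p → □^0◇^3p.
First-order correspondent: ∀x ∀y (xR²y → ∃w (yR²w ∧ xR³w)).

∀x ∀y (xR²y → ∃w (yR²w ∧ xR³w))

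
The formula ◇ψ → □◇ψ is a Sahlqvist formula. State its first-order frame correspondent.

Suppose ◇ψ→□◇ψ is valid. Take Rxy, Rxz and set V(ψ)={y}. Then ◇ψ at x, so □◇ψ at x, so ◇ψ at z, so some w with Rzw has ψ; w=y, i.e. Rzy. By symmetry of the argument, Ryz.
The converse is a direct semantic check.
Frame condition: ∀x ∀y ∀z (Rxy ∧ Rxz → Ryz).

The Euclidean property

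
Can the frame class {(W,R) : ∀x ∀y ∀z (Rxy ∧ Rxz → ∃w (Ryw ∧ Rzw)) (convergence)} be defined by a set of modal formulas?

Yes, by ◇□p → □◇p

Yes: it is convergence, defined by the .2 schema ◇□p → □◇p.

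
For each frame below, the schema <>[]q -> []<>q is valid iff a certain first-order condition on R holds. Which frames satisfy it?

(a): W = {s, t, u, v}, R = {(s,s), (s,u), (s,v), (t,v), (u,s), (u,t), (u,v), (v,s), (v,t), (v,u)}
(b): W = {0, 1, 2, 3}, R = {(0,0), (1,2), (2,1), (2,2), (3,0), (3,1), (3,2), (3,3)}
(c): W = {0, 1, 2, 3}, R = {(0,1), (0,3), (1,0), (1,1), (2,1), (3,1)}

This is the axiom for convergence; its first-order frame correspondent is forall x forall y forall z (Rxy & Rxz -> exists w (Ryw & Rzw)).
(a): fails — Ruv and Rut but v and t have no common successor.
(b): fails — R32 and R30 but 2 and 0 have no common successor.
(c): condition met.

(c)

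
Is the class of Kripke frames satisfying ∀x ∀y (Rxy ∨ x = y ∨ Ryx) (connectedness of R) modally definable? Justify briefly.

Modal frame validity is preserved under disjoint unions.
Take 3 disjoint single-world reflexive frames: each is trivially connected, but their disjoint union has 3 worlds with no edge between distinct components, so it is not connected.
Hence connectedness of R is not modally definable.

Not modally definable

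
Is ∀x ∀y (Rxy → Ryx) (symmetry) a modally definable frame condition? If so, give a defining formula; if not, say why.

Yes — defined by r → □◇r

This is a Sahlqvist condition; the B axiom r → □◇r defines it.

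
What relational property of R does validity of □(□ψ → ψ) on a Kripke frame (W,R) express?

This schema is the T□ axiom.
Its frame correspondent is shift-reflexivity — ∀x ∀y (Rxy → Ryy).

shift-reflexivity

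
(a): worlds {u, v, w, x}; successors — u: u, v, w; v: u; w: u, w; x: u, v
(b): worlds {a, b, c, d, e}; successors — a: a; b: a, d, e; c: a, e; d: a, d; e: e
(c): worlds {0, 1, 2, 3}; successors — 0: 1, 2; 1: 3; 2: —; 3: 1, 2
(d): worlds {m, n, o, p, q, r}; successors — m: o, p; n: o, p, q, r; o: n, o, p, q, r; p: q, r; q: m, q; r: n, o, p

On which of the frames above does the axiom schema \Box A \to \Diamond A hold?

This is the axiom for seriality; its first-order frame correspondent is \forall x \exists y Rxy.
(a): holds.
(b): holds.
(c): fails — world 2 has no successor.
(d): holds.
Valid on: (a), (b), (d).

(a), (b), (d)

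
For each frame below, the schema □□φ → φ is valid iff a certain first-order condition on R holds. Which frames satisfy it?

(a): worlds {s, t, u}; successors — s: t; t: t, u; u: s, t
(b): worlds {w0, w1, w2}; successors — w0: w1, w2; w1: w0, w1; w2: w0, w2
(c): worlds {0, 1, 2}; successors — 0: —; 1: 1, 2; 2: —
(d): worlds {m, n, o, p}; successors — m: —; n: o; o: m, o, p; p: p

(b)

This is the axiom for a generalized confluence (Geach) condition; its first-order frame correspondent is ∀x ∃w (xR²w ∧ x = w).
(a): fails — at s but no w with sR²w and s=w.
(b): condition met.
(c): fails — at 0 but no w with 0R²w and 0=w.
(d): fails — at m but no w with mR²w and m=w.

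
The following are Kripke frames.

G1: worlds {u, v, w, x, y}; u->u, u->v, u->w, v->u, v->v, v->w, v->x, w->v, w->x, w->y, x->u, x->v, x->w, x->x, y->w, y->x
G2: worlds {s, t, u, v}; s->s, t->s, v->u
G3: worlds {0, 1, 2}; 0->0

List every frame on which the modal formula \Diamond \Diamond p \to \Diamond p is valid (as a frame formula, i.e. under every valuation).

G2, G3

Frame correspondent (Sahlqvist): \forall x \forall y \forall z (Rxy \wedge Ryz \to Rxz) — i.e. transitivity.
G1: fails — Ruv and Rvx but not Rux.
G2: satisfies the condition.
G3: satisfies the condition.
Valid on: G2, G3.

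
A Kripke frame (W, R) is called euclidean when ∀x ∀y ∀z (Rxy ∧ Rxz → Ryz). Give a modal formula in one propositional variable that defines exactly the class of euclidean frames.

◇r → □◇r

The condition is the Euclidean property. The 5 schema ◇r → □◇r defines it.
Suppose ◇r→□◇r is valid. Take Rxy, Rxz and set V(r)={y}. Then ◇r at x, so □◇r at x, so ◇r at z, so some w with Rzw has r; w=y, i.e. Rzy. By symmetry of the argument, Ryz.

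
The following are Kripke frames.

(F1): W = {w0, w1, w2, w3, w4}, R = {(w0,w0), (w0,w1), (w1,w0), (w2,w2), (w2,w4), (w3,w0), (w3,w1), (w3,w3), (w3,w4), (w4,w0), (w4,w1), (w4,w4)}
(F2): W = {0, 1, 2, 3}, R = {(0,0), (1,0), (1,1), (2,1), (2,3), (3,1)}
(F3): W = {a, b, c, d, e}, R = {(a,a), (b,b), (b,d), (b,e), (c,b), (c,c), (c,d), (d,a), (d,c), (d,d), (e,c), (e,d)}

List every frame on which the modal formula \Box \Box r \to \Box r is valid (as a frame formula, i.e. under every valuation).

(F1), (F3)

This is the axiom for density; its first-order frame correspondent is \forall x \forall y (Rxy \to \exists z (Rxz \wedge Rzy)).
(F1): ✓.
(F2): fails — R23 but no z with R2z and Rz3.
(F3): ✓.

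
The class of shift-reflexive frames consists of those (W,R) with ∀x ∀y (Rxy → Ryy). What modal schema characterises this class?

This is shift-reflexivity; the standard corresponding axiom is T□: □(□q → q).

□(□q → q)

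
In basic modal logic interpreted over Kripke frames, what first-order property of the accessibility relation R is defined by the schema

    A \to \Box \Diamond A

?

Suppose A→□◇A is valid. Take Rxy and set V(A)={x}. Then A at x, so □◇A at x, so ◇A at y, so some z with Ryz has A; z=x, i.e. Ryx.
Conversely, any frame satisfying \forall x \forall y (Rxy \to Ryx) validates the schema.
Frame condition: \forall x \forall y (Rxy \to Ryx).

Symmetry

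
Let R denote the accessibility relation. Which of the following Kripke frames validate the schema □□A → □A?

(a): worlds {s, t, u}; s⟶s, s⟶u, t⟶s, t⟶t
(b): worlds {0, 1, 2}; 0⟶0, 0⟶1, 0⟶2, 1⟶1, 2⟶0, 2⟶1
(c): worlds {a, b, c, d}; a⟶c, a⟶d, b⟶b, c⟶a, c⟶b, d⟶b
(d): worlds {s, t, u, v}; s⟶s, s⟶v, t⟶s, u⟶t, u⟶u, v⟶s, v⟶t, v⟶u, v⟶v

(a), (b), (d)

Frame correspondent (Sahlqvist): ∀x ∀y (Rxy → ∃z (Rxz ∧ Rzy)) — i.e. density.
(a): ✓.
(b): ✓.
(c): fails — Rac but no z with Raz and Rzc.
(d): ✓.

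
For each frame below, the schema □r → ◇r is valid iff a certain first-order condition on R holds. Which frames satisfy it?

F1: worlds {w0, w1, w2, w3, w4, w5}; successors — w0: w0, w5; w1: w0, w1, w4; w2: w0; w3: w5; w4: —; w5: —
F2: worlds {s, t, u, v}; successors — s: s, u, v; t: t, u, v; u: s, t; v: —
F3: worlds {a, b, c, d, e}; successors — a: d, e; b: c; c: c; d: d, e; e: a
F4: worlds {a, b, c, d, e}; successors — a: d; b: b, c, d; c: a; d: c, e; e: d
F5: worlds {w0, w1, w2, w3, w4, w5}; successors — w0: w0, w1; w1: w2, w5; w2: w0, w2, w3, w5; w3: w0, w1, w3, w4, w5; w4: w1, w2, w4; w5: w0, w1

This is the axiom for seriality; its first-order frame correspondent is ∀x ∃y Rxy.
F1: fails — world w4 has no successor.
F2: fails — world v has no successor.
F3: condition met.
F4: condition met.
F5: condition met.

F3, F4, F5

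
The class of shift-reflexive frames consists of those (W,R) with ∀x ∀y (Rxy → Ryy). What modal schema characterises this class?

□(□s → s)

This is shift-reflexivity; the standard corresponding axiom is T□: □(□s → s).
Suppose □(□s→s) is valid. Take Rxy and set V(s)={w : Ryw}. Then at y, □s holds; since □(□s→s) at x, □s→s at y, so s at y, i.e. Ryy.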